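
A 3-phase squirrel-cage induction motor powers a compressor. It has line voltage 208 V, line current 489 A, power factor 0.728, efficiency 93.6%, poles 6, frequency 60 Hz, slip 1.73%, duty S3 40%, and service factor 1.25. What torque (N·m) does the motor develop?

972 N·m

P_in = √3·V·I·cosφ = 1.732 × 208 × 489 × 0.728 = 128248 W
P_out = η·P_in = 0.936 × 128248 = 120040 W
n_s = 120×60/6 = 1200 rpm; n = 1200×(1−0.0173) = 1179 rpm
ω = 2π×1179/60 = 123.5 rad/s
τ = P_out/ω = 120040/123.5 = 972 N·m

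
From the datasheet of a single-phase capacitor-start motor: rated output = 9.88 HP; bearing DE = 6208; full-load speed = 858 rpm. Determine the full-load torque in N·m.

82 N·m

P_out = 9.88 × 746 = 7370 W
ω = 2π × 858/60 = 89.85 rad/s
τ = P_out/ω = 7370/89.85 = 82 N·m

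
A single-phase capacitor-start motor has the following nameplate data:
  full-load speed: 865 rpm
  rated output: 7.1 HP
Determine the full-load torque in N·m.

58.5 N·m

P_out = 7.1 × 746 = 5297 W
ω = 2π × 865/60 = 90.58 rad/s
τ = P_out/ω = 5297/90.58 = 58.5 N·m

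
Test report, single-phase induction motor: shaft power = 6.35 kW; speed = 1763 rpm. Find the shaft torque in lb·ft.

ω = 2π × 1763/60 = 184.6 rad/s
τ = P/ω = 6350/184.6 = 34.4 N·m
In lb·ft: 34.4/1.356 = 25.4 lb·ft

25.4 lb·ft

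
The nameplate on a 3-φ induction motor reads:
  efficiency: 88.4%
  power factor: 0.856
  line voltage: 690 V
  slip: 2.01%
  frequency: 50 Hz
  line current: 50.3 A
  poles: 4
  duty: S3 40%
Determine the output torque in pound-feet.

P_in = √3·V·I·cosφ = 1.732 × 690 × 50.3 × 0.856 = 51456 W
P_out = η·P_in = 0.884 × 51456 = 45487 W
n_s = 120×50/4 = 1500 rpm; n = 1500×(1−0.0201) = 1470 rpm
ω = 2π×1470/60 = 153.9 rad/s
τ = P_out/ω = 45487/153.9 = 295.6 N·m
In lb·ft: 295.6/1.356 = 218 lb·ft

218 lb·ft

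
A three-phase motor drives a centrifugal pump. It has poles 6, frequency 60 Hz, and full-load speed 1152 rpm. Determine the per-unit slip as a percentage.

4.00 %

n_s = 120f/p = 120×60/6 = 1200 rpm
s = (n_s − n)/n_s = (1200 − 1152)/1200 = 0.0400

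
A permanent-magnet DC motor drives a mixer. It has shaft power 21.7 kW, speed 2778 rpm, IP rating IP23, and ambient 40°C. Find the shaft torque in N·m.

ω = 2π × 2778/60 = 290.9 rad/s
τ = P/ω = 21700/290.9 = 74.6 N·m

74.6 N·m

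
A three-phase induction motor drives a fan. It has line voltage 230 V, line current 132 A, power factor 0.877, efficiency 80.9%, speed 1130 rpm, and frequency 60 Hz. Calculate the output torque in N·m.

P_in = √3·V·I·cosφ = 1.732 × 230 × 132 × 0.877 = 46116 W
P_out = η·P_in = 0.809 × 46116 = 37308 W
n = 1130 rpm
ω = 2π×1130/60 = 118.3 rad/s
τ = P_out/ω = 37308/118.3 = 315 N·m

315 N·m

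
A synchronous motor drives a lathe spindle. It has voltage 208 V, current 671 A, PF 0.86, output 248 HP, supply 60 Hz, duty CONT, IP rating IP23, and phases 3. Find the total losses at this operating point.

P_in = √3·V·I·cosφ = 1.732×208×671×0.86 = 207889 W
P_out = 248×746 = 185008 W
Losses = P_in − P_out = 207889 − 185008 = 22881 W

22.9 kW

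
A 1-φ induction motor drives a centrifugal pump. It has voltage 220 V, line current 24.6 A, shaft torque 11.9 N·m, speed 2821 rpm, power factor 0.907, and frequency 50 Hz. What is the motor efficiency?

71.6 %

ω = 2π × 2821/60 = 295.4 rad/s; P_out = τω = 11.9 × 295.4 = 3515 W
P_in = V·I·cosφ = 220 × 24.6 × 0.907 = 4909 W
η = P_out / P_in = 3515 / 4909 = 0.716 = 71.6%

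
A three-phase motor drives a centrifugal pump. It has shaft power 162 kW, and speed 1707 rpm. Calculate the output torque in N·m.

906 N·m

ω = 2π × 1707/60 = 178.8 rad/s
τ = P/ω = 162000/178.8 = 906 N·m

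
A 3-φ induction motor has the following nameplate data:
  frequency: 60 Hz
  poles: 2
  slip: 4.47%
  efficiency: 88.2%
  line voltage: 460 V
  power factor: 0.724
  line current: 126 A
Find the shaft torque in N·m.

178 N·m

P_in = √3·V·I·cosφ = 1.732 × 460 × 126 × 0.724 = 72680 W
P_out = η·P_in = 0.882 × 72680 = 64104 W
n_s = 120×60/2 = 3600 rpm; n = 3600×(1−0.0447) = 3439 rpm
ω = 2π×3439/60 = 360.1 rad/s
τ = P_out/ω = 64104/360.1 = 178 N·m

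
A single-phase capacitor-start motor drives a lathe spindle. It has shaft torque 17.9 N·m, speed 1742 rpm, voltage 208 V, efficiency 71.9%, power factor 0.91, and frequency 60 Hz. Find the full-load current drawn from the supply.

ω = 2π×1742/60 = 182.4 rad/s; P_out = τω = 17.9 × 182.4 = 3265 W
P_in = P_out / η = 3265 / 0.719 = 4541 W
I = P_in / (V·cosφ) = 4541 / (208 × 0.91) = 24 A

24 A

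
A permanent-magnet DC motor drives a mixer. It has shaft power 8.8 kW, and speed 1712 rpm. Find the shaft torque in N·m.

ω = 2π × 1712/60 = 179.3 rad/s
τ = P/ω = 8800/179.3 = 49.1 N·m

49.1 N·m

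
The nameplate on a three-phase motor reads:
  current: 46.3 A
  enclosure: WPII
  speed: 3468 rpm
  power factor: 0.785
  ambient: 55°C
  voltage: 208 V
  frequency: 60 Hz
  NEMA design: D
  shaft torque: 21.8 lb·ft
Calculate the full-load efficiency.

82.0 %

τ = 21.8 lb·ft × 1.356 = 29.56 N·m
ω = 2π × 3468/60 = 363.2 rad/s; P_out = τω = 29.56 × 363.2 = 10736 W
P_in = √3·V_L·I_L·cosφ = 1.732 × 208 × 46.3 × 0.785 = 13094 W
η = P_out / P_in = 10736 / 13094 = 0.820 = 82.0%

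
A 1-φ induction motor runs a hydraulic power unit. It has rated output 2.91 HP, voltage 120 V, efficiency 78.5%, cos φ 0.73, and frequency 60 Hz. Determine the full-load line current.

31.6 A

P_out = 2.91 × 746 = 2171 W
P_in = P_out / η = 2171 / 0.785 = 2766 W
I = P_in / (V·cosφ) = 2766 / (120 × 0.73) = 31.6 A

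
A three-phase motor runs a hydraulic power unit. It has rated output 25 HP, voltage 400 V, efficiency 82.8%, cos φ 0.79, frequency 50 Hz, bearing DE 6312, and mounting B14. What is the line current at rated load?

P_out = 25 × 746 = 18650 W
P_in = P_out / η = 18650 / 0.828 = 22524 W
I_L = P_in / (√3·V_L·cosφ) = 22524 / (1.732 × 400 × 0.79) = 41.2 A

41.2 A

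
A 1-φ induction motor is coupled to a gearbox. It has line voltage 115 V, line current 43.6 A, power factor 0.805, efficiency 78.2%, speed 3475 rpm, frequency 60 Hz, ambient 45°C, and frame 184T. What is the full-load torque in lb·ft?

6.4 lb·ft

P_in = V·I·cosφ = 115 × 43.6 × 0.805 = 4036 W
P_out = η·P_in = 0.782 × 4036 = 3156 W
n = 3475 rpm
ω = 2π×3475/60 = 363.9 rad/s
τ = P_out/ω = 3156/363.9 = 8.673 N·m
In lb·ft: 8.673/1.356 = 6.4 lb·ft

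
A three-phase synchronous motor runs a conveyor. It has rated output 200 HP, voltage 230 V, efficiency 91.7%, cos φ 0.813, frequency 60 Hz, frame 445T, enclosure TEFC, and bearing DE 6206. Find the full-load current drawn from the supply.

P_out = 200 × 746 = 149200 W
P_in = P_out / η = 149200 / 0.917 = 162704 W
I_L = P_in / (√3·V_L·cosφ) = 162704 / (1.732 × 230 × 0.813) = 502 A

502 A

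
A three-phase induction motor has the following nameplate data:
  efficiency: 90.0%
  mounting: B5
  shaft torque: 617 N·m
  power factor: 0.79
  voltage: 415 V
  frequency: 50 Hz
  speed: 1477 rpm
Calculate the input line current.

187 A

ω = 2π×1477/60 = 154.7 rad/s; P_out = τω = 617 × 154.7 = 95450 W
P_in = P_out / η = 95450 / 0.900 = 106056 W
I_L = P_in / (√3·V_L·cosφ) = 106056 / (1.732 × 415 × 0.79) = 187 A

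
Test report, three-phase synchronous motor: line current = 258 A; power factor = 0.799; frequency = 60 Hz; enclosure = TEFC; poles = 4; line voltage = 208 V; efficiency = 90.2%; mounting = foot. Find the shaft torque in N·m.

355 N·m

P_in = √3·V·I·cosφ = 1.732 × 208 × 258 × 0.799 = 74264 W
P_out = η·P_in = 0.902 × 74264 = 66986 W
n = n_s = 120×60/4 = 1800 rpm (synchronous)
ω = 2π×1800/60 = 188.5 rad/s
τ = P_out/ω = 66986/188.5 = 355 N·m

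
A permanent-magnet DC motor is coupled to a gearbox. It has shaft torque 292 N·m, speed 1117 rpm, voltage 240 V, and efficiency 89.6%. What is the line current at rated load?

159 A

ω = 2π×1117/60 = 117 rad/s; P_out = τω = 292 × 117 = 34164 W
P_in = P_out / η = 34164 / 0.896 = 38129 W
I = P_in / V = 38129 / 240 = 159 A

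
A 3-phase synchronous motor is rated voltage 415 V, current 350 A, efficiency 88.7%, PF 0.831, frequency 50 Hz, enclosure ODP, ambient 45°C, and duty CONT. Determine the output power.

185 kW

P_in = √3·V·I·cosφ = 1.732 × 415 × 350 × 0.831 = 209057 W
P_out = η·P_in = 0.887 × 209057 = 185434 W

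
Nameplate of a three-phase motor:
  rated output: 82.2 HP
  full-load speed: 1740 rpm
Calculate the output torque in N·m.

337 N·m

P_out = 82.2 × 746 = 61321 W
ω = 2π × 1740/60 = 182.2 rad/s
τ = P_out/ω = 61321/182.2 = 337 N·m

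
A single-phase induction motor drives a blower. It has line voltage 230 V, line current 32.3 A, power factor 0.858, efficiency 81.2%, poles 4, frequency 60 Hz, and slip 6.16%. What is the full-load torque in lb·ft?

P_in = V·I·cosφ = 230 × 32.3 × 0.858 = 6374 W
P_out = η·P_in = 0.812 × 6374 = 5176 W
n_s = 120×60/4 = 1800 rpm; n = 1800×(1−0.0616) = 1689 rpm
ω = 2π×1689/60 = 176.9 rad/s
τ = P_out/ω = 5176/176.9 = 29.26 N·m
In lb·ft: 29.26/1.356 = 21.6 lb·ft

21.6 lb·ft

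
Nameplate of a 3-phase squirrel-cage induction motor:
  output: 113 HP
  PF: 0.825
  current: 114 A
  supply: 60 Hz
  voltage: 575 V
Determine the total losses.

P_in = √3·V·I·cosφ = 1.732×575×114×0.825 = 93664 W
P_out = 113×746 = 84298 W
Losses = P_in − P_out = 93664 − 84298 = 9366 W

9.37 kW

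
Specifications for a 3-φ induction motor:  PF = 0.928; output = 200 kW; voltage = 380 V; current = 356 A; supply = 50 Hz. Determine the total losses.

P_in = √3·V·I·cosφ = 1.732×380×356×0.928 = 217435 W
P_out = 200000 W
Losses = P_in − P_out = 217435 − 200000 = 17435 W

17.4 kW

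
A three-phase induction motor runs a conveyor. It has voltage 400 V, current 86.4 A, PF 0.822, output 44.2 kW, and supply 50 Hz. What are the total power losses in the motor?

5000 W

P_in = √3·V·I·cosφ = 1.732×400×86.4×0.822 = 49203 W
P_out = 44200 W
Losses = P_in − P_out = 49203 − 44200 = 5003 W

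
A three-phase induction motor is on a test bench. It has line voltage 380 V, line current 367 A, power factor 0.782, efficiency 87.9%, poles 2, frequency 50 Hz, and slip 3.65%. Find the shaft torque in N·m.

549 N·m

P_in = √3·V·I·cosφ = 1.732 × 380 × 367 × 0.782 = 188888 W
P_out = η·P_in = 0.879 × 188888 = 166033 W
n_s = 120×50/2 = 3000 rpm; n = 3000×(1−0.0365) = 2891 rpm
ω = 2π×2891/60 = 302.7 rad/s
τ = P_out/ω = 166033/302.7 = 549 N·m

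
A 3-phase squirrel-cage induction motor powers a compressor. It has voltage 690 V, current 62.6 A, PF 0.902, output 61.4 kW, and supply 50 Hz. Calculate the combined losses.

P_in = √3·V·I·cosφ = 1.732×690×62.6×0.902 = 67480 W
P_out = 61400 W
Losses = P_in − P_out = 67480 − 61400 = 6080 W

6080 W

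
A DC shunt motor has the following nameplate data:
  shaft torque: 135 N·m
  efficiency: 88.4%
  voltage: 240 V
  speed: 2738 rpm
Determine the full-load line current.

ω = 2π×2738/60 = 286.7 rad/s; P_out = τω = 135 × 286.7 = 38705 W
P_in = P_out / η = 38705 / 0.884 = 43784 W
I = P_in / V = 43784 / 240 = 182 A

182 A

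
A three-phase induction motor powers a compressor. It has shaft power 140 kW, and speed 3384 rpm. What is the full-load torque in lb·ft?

291 lb·ft

ω = 2π × 3384/60 = 354.4 rad/s
τ = P/ω = 140000/354.4 = 395 N·m
In lb·ft: 395/1.356 = 291 lb·ft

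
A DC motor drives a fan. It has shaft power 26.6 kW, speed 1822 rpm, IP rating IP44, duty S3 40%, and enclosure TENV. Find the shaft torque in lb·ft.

ω = 2π × 1822/60 = 190.8 rad/s
τ = P/ω = 26600/190.8 = 139.4 N·m
In lb·ft: 139.4/1.356 = 103 lb·ft

103 lb·ft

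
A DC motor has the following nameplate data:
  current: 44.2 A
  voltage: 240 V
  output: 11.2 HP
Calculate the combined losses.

P_in = V·I = 240×44.2 = 10608 W
P_out = 11.2×746 = 8355 W
Losses = P_in − P_out = 10608 − 8355 = 2253 W

2250 W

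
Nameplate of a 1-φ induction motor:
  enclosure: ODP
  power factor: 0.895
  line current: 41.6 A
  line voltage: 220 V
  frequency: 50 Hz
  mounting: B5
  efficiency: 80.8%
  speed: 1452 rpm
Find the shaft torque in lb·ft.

P_in = V·I·cosφ = 220 × 41.6 × 0.895 = 8191 W
P_out = η·P_in = 0.808 × 8191 = 6618 W
n = 1452 rpm
ω = 2π×1452/60 = 152.1 rad/s
τ = P_out/ω = 6618/152.1 = 43.51 N·m
In lb·ft: 43.51/1.356 = 32.1 lb·ft

32.1 lb·ft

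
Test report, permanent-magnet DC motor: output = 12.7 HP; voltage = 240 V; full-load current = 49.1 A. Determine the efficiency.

80.4 %

P_out = 12.7 × 746 = 9474 W
P_in = V·I = 240 × 49.1 = 11784 W
η = P_out / P_in = 9474 / 11784 = 0.804 = 80.4%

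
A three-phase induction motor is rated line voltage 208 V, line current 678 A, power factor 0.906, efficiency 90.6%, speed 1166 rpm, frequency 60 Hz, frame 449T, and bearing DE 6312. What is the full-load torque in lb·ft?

1210 lb·ft

P_in = √3·V·I·cosφ = 1.732 × 208 × 678 × 0.906 = 221294 W
P_out = η·P_in = 0.906 × 221294 = 200492 W
n = 1166 rpm
ω = 2π×1166/60 = 122.1 rad/s
τ = P_out/ω = 200492/122.1 = 1642 N·m
In lb·ft: 1642/1.356 = 1210 lb·ft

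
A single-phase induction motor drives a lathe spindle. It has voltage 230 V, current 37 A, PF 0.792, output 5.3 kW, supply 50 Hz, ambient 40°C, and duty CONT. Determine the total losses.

P_in = V·I·cosφ = 230×37×0.792 = 6740 W
P_out = 5300 W
Losses = P_in − P_out = 6740 − 5300 = 1440 W

1440 W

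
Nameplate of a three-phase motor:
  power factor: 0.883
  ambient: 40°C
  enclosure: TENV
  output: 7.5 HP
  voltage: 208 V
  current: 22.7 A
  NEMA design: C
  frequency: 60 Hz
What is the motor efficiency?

P_out = 7.5 × 746 = 5595 W
P_in = √3·V_L·I_L·cosφ = 1.732 × 208 × 22.7 × 0.883 = 7221 W
η = P_out / P_in = 5595 / 7221 = 0.775 = 77.5%

77.5 %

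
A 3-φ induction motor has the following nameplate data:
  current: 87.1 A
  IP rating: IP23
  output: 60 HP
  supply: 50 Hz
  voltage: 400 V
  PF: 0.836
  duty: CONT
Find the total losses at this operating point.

P_in = √3·V·I·cosφ = 1.732×400×87.1×0.836 = 50447 W
P_out = 60×746 = 44760 W
Losses = P_in − P_out = 50447 − 44760 = 5687 W

5690 W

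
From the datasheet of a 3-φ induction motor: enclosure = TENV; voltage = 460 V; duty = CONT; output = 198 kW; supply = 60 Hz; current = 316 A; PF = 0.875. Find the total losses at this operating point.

P_in = √3·V·I·cosφ = 1.732×460×316×0.875 = 220293 W
P_out = 198000 W
Losses = P_in − P_out = 220293 − 198000 = 22293 W

22300 W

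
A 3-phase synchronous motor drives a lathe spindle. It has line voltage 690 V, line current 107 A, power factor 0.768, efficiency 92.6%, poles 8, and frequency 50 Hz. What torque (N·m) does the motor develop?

1160 N·m

P_in = √3·V·I·cosφ = 1.732 × 690 × 107 × 0.768 = 98207 W
P_out = η·P_in = 0.926 × 98207 = 90940 W
n = n_s = 120×50/8 = 750 rpm (synchronous)
ω = 2π×750/60 = 78.54 rad/s
τ = P_out/ω = 90940/78.54 = 1160 N·m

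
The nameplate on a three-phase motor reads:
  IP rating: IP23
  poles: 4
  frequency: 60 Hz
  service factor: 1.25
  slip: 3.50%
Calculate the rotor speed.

1737 rpm

n_s = 120f/p = 120×60/4 = 1800 rpm
n = n_s(1 − s) = 1800 × (1 − 0.035) = 1737 rpm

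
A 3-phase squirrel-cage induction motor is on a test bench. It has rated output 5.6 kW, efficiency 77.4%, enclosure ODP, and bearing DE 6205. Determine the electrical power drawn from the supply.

7.24 kW

P_out = 5600 W
P_in = P_out/η = 5600/0.774 = 7235 W = 7.24 kW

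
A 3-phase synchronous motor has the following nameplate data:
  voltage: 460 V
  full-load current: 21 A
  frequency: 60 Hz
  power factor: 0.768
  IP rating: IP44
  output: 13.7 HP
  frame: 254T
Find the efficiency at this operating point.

P_out = 13.7 × 746 = 10220 W
P_in = √3·V_L·I_L·cosφ = 1.732 × 460 × 21 × 0.768 = 12850 W
η = P_out / P_in = 10220 / 12850 = 0.795 = 79.5%

79.5 %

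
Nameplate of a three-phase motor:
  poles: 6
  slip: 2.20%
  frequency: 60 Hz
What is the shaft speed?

n_s = 120f/p = 120×60/6 = 1200 rpm
n = n_s(1 − s) = 1200 × (1 − 0.022) = 1174 rpm

1174 rpm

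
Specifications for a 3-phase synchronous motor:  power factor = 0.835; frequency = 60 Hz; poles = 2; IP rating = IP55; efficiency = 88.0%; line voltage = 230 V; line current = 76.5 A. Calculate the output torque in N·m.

P_in = √3·V·I·cosφ = 1.732 × 230 × 76.5 × 0.835 = 25446 W
P_out = η·P_in = 0.88 × 25446 = 22392 W
n = n_s = 120×60/2 = 3600 rpm (synchronous)
ω = 2π×3600/60 = 377 rad/s
τ = P_out/ω = 22392/377 = 59.4 N·m

59.4 N·m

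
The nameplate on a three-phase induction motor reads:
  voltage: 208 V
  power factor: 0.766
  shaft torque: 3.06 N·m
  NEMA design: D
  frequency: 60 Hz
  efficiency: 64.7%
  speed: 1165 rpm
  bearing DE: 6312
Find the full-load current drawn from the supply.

ω = 2π×1165/60 = 122 rad/s; P_out = τω = 3.06 × 122 = 373 W
P_in = P_out / η = 373 / 0.647 = 577 W
I_L = P_in / (√3·V_L·cosφ) = 577 / (1.732 × 208 × 0.766) = 2.09 A

2.09 A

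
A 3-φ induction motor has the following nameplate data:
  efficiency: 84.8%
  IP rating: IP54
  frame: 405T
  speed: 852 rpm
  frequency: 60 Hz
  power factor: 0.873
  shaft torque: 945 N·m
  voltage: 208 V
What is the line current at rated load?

ω = 2π×852/60 = 89.22 rad/s; P_out = τω = 945 × 89.22 = 84313 W
P_in = P_out / η = 84313 / 0.848 = 99426 W
I_L = P_in / (√3·V_L·cosφ) = 99426 / (1.732 × 208 × 0.873) = 316 A

316 A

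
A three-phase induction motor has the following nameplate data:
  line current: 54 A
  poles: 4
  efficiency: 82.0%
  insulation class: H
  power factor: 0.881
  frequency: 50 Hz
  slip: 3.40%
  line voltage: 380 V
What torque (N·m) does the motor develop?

169 N·m

P_in = √3·V·I·cosφ = 1.732 × 380 × 54 × 0.881 = 31311 W
P_out = η·P_in = 0.82 × 31311 = 25675 W
n_s = 120×50/4 = 1500 rpm; n = 1500×(1−0.034) = 1449 rpm
ω = 2π×1449/60 = 151.7 rad/s
τ = P_out/ω = 25675/151.7 = 169 N·m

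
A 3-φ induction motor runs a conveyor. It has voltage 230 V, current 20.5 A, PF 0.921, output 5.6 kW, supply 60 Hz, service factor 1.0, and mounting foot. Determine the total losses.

P_in = √3·V·I·cosφ = 1.732×230×20.5×0.921 = 7521 W
P_out = 5600 W
Losses = P_in − P_out = 7521 − 5600 = 1921 W

1920 W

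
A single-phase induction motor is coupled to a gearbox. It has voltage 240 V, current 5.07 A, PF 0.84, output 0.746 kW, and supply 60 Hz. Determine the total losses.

276 W

P_in = V·I·cosφ = 240×5.07×0.84 = 1022 W
P_out = 746 W
Losses = P_in − P_out = 1022 − 746 = 276 W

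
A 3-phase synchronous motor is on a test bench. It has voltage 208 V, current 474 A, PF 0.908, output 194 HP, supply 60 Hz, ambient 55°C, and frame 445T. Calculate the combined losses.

10300 W

P_in = √3·V·I·cosφ = 1.732×208×474×0.908 = 155051 W
P_out = 194×746 = 144724 W
Losses = P_in − P_out = 155051 − 144724 = 10327 W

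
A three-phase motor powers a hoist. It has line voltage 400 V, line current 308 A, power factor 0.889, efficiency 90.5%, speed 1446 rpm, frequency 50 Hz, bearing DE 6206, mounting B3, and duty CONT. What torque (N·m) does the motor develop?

P_in = √3·V·I·cosφ = 1.732 × 400 × 308 × 0.889 = 189697 W
P_out = η·P_in = 0.905 × 189697 = 171676 W
n = 1446 rpm
ω = 2π×1446/60 = 151.4 rad/s
τ = P_out/ω = 171676/151.4 = 1130 N·m

1130 N·m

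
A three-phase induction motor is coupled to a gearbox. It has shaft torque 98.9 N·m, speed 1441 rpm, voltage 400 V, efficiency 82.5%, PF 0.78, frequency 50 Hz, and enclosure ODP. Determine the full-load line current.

ω = 2π×1441/60 = 150.9 rad/s; P_out = τω = 98.9 × 150.9 = 14924 W
P_in = P_out / η = 14924 / 0.825 = 18090 W
I_L = P_in / (√3·V_L·cosφ) = 18090 / (1.732 × 400 × 0.78) = 33.5 A

33.5 A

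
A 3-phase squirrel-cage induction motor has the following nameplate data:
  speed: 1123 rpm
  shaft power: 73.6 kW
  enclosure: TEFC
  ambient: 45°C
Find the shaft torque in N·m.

626 N·m

ω = 2π × 1123/60 = 117.6 rad/s
τ = P/ω = 73600/117.6 = 626 N·m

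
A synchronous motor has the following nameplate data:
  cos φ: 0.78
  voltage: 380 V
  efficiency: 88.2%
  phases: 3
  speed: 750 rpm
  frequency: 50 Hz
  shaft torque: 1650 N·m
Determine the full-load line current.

ω = 2π×750/60 = 78.54 rad/s; P_out = τω = 1650 × 78.54 = 129591 W
P_in = P_out / η = 129591 / 0.882 = 146929 W
I_L = P_in / (√3·V_L·cosφ) = 146929 / (1.732 × 380 × 0.78) = 286 A

286 A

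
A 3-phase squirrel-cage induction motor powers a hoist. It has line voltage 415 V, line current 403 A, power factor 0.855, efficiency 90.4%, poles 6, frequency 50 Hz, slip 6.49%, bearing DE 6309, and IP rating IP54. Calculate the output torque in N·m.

P_in = √3·V·I·cosφ = 1.732 × 415 × 403 × 0.855 = 247666 W
P_out = η·P_in = 0.904 × 247666 = 223890 W
n_s = 120×50/6 = 1000 rpm; n = 1000×(1−0.0649) = 935 rpm
ω = 2π×935/60 = 97.91 rad/s
τ = P_out/ω = 223890/97.91 = 2290 N·m

2290 N·m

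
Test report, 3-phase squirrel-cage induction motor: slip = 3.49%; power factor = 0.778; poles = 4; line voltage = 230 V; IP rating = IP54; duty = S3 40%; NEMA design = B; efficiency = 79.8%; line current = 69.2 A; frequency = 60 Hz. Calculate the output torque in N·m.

94.1 N·m

P_in = √3·V·I·cosφ = 1.732 × 230 × 69.2 × 0.778 = 21447 W
P_out = η·P_in = 0.798 × 21447 = 17115 W
n_s = 120×60/4 = 1800 rpm; n = 1800×(1−0.0349) = 1737 rpm
ω = 2π×1737/60 = 181.9 rad/s
τ = P_out/ω = 17115/181.9 = 94.1 N·m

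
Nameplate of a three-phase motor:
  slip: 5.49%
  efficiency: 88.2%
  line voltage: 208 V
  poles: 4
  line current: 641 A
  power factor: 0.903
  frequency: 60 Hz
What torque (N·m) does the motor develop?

1030 N·m

P_in = √3·V·I·cosφ = 1.732 × 208 × 641 × 0.903 = 208524 W
P_out = η·P_in = 0.882 × 208524 = 183918 W
n_s = 120×60/4 = 1800 rpm; n = 1800×(1−0.0549) = 1701 rpm
ω = 2π×1701/60 = 178.1 rad/s
τ = P_out/ω = 183918/178.1 = 1030 N·m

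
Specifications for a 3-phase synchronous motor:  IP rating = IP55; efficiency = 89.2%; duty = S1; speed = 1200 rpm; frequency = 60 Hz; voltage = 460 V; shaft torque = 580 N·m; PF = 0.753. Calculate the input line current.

ω = 2π×1200/60 = 125.7 rad/s; P_out = τω = 580 × 125.7 = 72906 W
P_in = P_out / η = 72906 / 0.892 = 81733 W
I_L = P_in / (√3·V_L·cosφ) = 81733 / (1.732 × 460 × 0.753) = 136 A

136 A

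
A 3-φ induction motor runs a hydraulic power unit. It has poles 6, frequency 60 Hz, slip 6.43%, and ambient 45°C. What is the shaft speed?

n_s = 120f/p = 120×60/6 = 1200 rpm
n = n_s(1 − s) = 1200 × (1 − 0.0643) = 1123 rpm

1123 rpm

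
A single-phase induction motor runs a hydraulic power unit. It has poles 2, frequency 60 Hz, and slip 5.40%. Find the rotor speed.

n_s = 120f/p = 120×60/2 = 3600 rpm
n = n_s(1 − s) = 3600 × (1 − 0.054) = 3406 rpm

3406 rpm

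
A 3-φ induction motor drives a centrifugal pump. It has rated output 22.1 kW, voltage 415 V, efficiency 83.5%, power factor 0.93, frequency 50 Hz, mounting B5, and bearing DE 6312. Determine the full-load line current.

39.6 A

P_out = 22.1 kW = 22100 W
P_in = P_out / η = 22100 / 0.835 = 26467 W
I_L = P_in / (√3·V_L·cosφ) = 26467 / (1.732 × 415 × 0.93) = 39.6 A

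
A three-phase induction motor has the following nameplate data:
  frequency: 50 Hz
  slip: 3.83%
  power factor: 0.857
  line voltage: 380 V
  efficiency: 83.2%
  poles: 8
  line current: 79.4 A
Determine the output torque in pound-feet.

P_in = √3·V·I·cosφ = 1.732 × 380 × 79.4 × 0.857 = 44785 W
P_out = η·P_in = 0.832 × 44785 = 37261 W
n_s = 120×50/8 = 750 rpm; n = 750×(1−0.0383) = 721 rpm
ω = 2π×721/60 = 75.5 rad/s
τ = P_out/ω = 37261/75.5 = 493.5 N·m
In lb·ft: 493.5/1.356 = 364 lb·ft

364 lb·ft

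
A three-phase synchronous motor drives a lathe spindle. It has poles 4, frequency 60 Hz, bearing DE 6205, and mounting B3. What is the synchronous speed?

1800 rpm

n_s = 120f/p = 120×60/4 = 1800 rpm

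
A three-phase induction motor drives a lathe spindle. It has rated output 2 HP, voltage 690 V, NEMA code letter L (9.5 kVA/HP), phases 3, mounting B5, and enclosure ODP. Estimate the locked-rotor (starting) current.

S_LR = 9.5 × 2 = 19 kVA
I_LR = S_LR/(√3·V_L) = 19000/(1.732×690) = 15.9 A

15.9 A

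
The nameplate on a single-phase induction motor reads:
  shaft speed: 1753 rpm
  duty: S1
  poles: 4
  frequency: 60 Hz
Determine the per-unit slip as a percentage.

n_s = 120f/p = 120×60/4 = 1800 rpm
s = (n_s − n)/n_s = (1800 − 1753)/1800 = 0.0261

2.61 %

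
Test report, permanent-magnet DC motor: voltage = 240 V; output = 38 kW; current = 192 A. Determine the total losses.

P_in = V·I = 240×192 = 46080 W
P_out = 38000 W
Losses = P_in − P_out = 46080 − 38000 = 8080 W

8080 W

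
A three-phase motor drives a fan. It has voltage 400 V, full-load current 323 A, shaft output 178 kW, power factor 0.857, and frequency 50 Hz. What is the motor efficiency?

P_out = 178 kW = 178000 W
P_in = √3·V_L·I_L·cosφ = 1.732 × 400 × 323 × 0.857 = 191775 W
η = P_out / P_in = 178000 / 191775 = 0.928 = 92.8%

92.8 %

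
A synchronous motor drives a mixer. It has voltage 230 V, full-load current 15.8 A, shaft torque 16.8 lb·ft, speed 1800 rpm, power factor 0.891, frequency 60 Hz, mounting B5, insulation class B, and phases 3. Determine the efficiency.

76.6 %

τ = 16.8 lb·ft × 1.356 = 22.78 N·m
ω = 2π × 1800/60 = 188.5 rad/s; P_out = τω = 22.78 × 188.5 = 4294 W
P_in = √3·V_L·I_L·cosφ = 1.732 × 230 × 15.8 × 0.891 = 5608 W
η = P_out / P_in = 4294 / 5608 = 0.766 = 76.6%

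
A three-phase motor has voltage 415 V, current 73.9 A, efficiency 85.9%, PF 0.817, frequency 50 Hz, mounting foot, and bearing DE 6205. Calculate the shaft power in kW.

P_in = √3·V·I·cosφ = 1.732 × 415 × 73.9 × 0.817 = 43397 W
P_out = η·P_in = 0.859 × 43397 = 37278 W

37.3 kW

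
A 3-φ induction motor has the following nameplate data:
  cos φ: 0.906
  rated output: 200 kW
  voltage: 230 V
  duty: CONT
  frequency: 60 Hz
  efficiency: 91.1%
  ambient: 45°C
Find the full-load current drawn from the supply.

P_out = 200 kW = 200000 W
P_in = P_out / η = 200000 / 0.911 = 219539 W
I_L = P_in / (√3·V_L·cosφ) = 219539 / (1.732 × 230 × 0.906) = 608 A

608 A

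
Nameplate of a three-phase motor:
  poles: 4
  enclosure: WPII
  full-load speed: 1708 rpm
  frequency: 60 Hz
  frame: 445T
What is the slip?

5.11 %

n_s = 120f/p = 120×60/4 = 1800 rpm
s = (n_s − n)/n_s = (1800 − 1708)/1800 = 0.0511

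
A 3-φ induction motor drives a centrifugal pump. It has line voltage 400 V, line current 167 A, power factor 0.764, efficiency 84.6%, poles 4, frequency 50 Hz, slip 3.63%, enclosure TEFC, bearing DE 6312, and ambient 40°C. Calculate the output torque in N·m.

494 N·m

P_in = √3·V·I·cosφ = 1.732 × 400 × 167 × 0.764 = 88393 W
P_out = η·P_in = 0.846 × 88393 = 74780 W
n_s = 120×50/4 = 1500 rpm; n = 1500×(1−0.0363) = 1446 rpm
ω = 2π×1446/60 = 151.4 rad/s
τ = P_out/ω = 74780/151.4 = 494 N·m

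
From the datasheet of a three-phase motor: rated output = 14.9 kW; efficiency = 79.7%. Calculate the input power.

P_out = 14900 W
P_in = P_out/η = 14900/0.797 = 18695 W = 18.7 kW

18.7 kW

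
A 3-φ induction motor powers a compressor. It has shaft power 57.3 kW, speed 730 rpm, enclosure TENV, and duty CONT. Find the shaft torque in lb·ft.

553 lb·ft

ω = 2π × 730/60 = 76.45 rad/s
τ = P/ω = 57300/76.45 = 749.5 N·m
In lb·ft: 749.5/1.356 = 553 lb·ft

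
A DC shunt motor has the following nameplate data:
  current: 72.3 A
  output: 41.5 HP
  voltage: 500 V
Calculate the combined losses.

5.19 kW

P_in = V·I = 500×72.3 = 36150 W
P_out = 41.5×746 = 30959 W
Losses = P_in − P_out = 36150 − 30959 = 5191 W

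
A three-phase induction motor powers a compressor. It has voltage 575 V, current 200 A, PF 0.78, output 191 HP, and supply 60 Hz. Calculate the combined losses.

P_in = √3·V·I·cosφ = 1.732×575×200×0.78 = 155360 W
P_out = 191×746 = 142486 W
Losses = P_in − P_out = 155360 − 142486 = 12874 W

12900 W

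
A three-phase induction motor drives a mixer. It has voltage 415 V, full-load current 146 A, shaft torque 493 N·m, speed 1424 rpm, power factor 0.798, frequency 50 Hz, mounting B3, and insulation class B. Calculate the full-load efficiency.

ω = 2π × 1424/60 = 149.1 rad/s; P_out = τω = 493 × 149.1 = 73506 W
P_in = √3·V_L·I_L·cosφ = 1.732 × 415 × 146 × 0.798 = 83744 W
η = P_out / P_in = 73506 / 83744 = 0.878 = 87.8%

87.8 %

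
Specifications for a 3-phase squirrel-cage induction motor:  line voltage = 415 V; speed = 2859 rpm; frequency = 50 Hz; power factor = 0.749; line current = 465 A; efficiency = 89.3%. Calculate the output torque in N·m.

747 N·m

P_in = √3·V·I·cosφ = 1.732 × 415 × 465 × 0.749 = 250340 W
P_out = η·P_in = 0.893 × 250340 = 223554 W
n = 2859 rpm
ω = 2π×2859/60 = 299.4 rad/s
τ = P_out/ω = 223554/299.4 = 747 N·m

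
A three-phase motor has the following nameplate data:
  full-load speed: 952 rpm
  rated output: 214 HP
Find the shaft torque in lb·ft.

P_out = 214 × 746 = 159644 W
ω = 2π × 952/60 = 99.69 rad/s
τ = P_out/ω = 159644/99.69 = 1601 N·m
In lb·ft: 1601/1.356 = 1180 lb·ft

1180 lb·ft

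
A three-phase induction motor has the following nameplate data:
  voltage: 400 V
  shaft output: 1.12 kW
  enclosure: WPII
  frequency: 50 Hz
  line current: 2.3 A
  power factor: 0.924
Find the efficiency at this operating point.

76.1 %

P_out = 1.12 kW = 1120 W
P_in = √3·V_L·I_L·cosφ = 1.732 × 400 × 2.3 × 0.924 = 1472 W
η = P_out / P_in = 1120 / 1472 = 0.761 = 76.1%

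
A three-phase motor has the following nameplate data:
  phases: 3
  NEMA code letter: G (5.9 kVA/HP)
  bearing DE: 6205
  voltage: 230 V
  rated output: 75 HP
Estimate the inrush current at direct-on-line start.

S_LR = 5.9 × 75 = 442.5 kVA
I_LR = S_LR/(√3·V_L) = 442500/(1.732×230) = 1110 A

1110 A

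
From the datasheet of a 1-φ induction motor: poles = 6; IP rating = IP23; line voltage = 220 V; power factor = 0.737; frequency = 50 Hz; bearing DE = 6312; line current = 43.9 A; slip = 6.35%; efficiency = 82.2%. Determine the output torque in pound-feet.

P_in = V·I·cosφ = 220 × 43.9 × 0.737 = 7118 W
P_out = η·P_in = 0.822 × 7118 = 5851 W
n_s = 120×50/6 = 1000 rpm; n = 1000×(1−0.0635) = 937 rpm
ω = 2π×937/60 = 98.12 rad/s
τ = P_out/ω = 5851/98.12 = 59.63 N·m
In lb·ft: 59.63/1.356 = 44 lb·ft

44 lb·ft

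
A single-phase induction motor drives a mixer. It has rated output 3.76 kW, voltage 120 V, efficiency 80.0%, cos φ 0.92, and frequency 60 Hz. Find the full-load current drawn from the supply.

P_out = 3.76 kW = 3760 W
P_in = P_out / η = 3760 / 0.800 = 4700 W
I = P_in / (V·cosφ) = 4700 / (120 × 0.92) = 42.6 A

42.6 A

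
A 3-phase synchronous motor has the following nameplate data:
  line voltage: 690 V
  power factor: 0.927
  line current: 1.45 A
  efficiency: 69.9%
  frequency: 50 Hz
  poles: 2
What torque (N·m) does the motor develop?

P_in = √3·V·I·cosφ = 1.732 × 690 × 1.45 × 0.927 = 1606 W
P_out = η·P_in = 0.699 × 1606 = 1123 W
n = n_s = 120×50/2 = 3000 rpm (synchronous)
ω = 2π×3000/60 = 314.2 rad/s
τ = P_out/ω = 1123/314.2 = 3.57 N·m

3.57 N·m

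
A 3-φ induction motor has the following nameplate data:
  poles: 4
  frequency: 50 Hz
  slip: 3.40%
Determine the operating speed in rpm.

1449 rpm

n_s = 120f/p = 120×50/4 = 1500 rpm
n = n_s(1 − s) = 1500 × (1 − 0.034) = 1449 rpm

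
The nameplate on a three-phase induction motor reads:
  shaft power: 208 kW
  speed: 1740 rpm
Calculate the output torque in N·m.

1140 N·m

ω = 2π × 1740/60 = 182.2 rad/s
τ = P/ω = 208000/182.2 = 1140 N·m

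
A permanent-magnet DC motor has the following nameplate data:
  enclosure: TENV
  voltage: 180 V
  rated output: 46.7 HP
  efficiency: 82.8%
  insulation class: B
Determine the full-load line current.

P_out = 46.7 × 746 = 34838 W
P_in = P_out / η = 34838 / 0.828 = 42075 W
I = P_in / V = 42075 / 180 = 234 A

234 A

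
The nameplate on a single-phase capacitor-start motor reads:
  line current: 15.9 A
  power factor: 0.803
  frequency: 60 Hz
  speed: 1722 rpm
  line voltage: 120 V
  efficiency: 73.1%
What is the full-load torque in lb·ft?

4.58 lb·ft

P_in = V·I·cosφ = 120 × 15.9 × 0.803 = 1532 W
P_out = η·P_in = 0.731 × 1532 = 1120 W
n = 1722 rpm
ω = 2π×1722/60 = 180.3 rad/s
τ = P_out/ω = 1120/180.3 = 6.212 N·m
In lb·ft: 6.212/1.356 = 4.58 lb·ft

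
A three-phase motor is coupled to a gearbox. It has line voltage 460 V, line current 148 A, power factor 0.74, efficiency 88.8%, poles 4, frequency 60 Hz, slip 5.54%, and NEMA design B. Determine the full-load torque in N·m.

P_in = √3·V·I·cosφ = 1.732 × 460 × 148 × 0.74 = 87257 W
P_out = η·P_in = 0.888 × 87257 = 77484 W
n_s = 120×60/4 = 1800 rpm; n = 1800×(1−0.0554) = 1700 rpm
ω = 2π×1700/60 = 178 rad/s
τ = P_out/ω = 77484/178 = 435 N·m

435 N·m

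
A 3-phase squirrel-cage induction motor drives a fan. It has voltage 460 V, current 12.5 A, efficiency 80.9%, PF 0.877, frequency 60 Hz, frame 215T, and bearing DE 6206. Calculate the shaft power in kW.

P_in = √3·V·I·cosφ = 1.732 × 460 × 12.5 × 0.877 = 8734 W
P_out = η·P_in = 0.809 × 8734 = 7066 W

7.07 kW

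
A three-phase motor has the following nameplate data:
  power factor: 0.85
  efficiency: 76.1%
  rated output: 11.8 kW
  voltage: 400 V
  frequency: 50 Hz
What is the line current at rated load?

26.3 A

P_out = 11.8 kW = 11800 W
P_in = P_out / η = 11800 / 0.761 = 15506 W
I_L = P_in / (√3·V_L·cosφ) = 15506 / (1.732 × 400 × 0.85) = 26.3 A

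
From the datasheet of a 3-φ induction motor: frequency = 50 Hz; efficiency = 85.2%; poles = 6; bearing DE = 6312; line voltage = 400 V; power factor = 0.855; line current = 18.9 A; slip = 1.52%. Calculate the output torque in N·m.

92.5 N·m

P_in = √3·V·I·cosφ = 1.732 × 400 × 18.9 × 0.855 = 11195 W
P_out = η·P_in = 0.852 × 11195 = 9538 W
n_s = 120×50/6 = 1000 rpm; n = 1000×(1−0.0152) = 985 rpm
ω = 2π×985/60 = 103.1 rad/s
τ = P_out/ω = 9538/103.1 = 92.5 N·m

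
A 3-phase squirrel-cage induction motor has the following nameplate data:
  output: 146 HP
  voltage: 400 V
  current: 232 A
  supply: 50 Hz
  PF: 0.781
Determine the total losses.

16600 W

P_in = √3·V·I·cosφ = 1.732×400×232×0.781 = 125530 W
P_out = 146×746 = 108916 W
Losses = P_in − P_out = 125530 − 108916 = 16614 W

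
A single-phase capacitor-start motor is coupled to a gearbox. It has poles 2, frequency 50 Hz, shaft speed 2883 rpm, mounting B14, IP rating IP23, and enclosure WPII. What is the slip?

3.90 %

n_s = 120f/p = 120×50/2 = 3000 rpm
s = (n_s − n)/n_s = (3000 − 2883)/3000 = 0.0390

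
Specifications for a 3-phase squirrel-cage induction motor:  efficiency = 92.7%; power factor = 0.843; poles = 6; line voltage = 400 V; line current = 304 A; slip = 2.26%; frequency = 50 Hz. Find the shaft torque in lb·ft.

P_in = √3·V·I·cosφ = 1.732 × 400 × 304 × 0.843 = 177545 W
P_out = η·P_in = 0.927 × 177545 = 164584 W
n_s = 120×50/6 = 1000 rpm; n = 1000×(1−0.0226) = 977 rpm
ω = 2π×977/60 = 102.3 rad/s
τ = P_out/ω = 164584/102.3 = 1609 N·m
In lb·ft: 1609/1.356 = 1190 lb·ft

1190 lb·ft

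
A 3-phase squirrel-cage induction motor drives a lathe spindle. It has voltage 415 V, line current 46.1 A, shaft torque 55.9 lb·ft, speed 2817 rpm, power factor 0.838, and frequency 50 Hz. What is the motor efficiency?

τ = 55.9 lb·ft × 1.356 = 75.8 N·m
ω = 2π × 2817/60 = 295 rad/s; P_out = τω = 75.8 × 295 = 22361 W
P_in = √3·V_L·I_L·cosφ = 1.732 × 415 × 46.1 × 0.838 = 27768 W
η = P_out / P_in = 22361 / 27768 = 0.805 = 80.5%

80.5 %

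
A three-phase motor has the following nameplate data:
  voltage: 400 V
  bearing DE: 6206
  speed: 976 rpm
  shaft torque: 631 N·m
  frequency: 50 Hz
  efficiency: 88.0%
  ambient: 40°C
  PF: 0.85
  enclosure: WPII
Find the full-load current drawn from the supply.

124 A

ω = 2π×976/60 = 102.2 rad/s; P_out = τω = 631 × 102.2 = 64488 W
P_in = P_out / η = 64488 / 0.880 = 73282 W
I_L = P_in / (√3·V_L·cosφ) = 73282 / (1.732 × 400 × 0.85) = 124 A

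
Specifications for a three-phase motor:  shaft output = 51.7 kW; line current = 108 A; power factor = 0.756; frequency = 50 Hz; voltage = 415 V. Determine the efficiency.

P_out = 51.7 kW = 51700 W
P_in = √3·V_L·I_L·cosφ = 1.732 × 415 × 108 × 0.756 = 58687 W
η = P_out / P_in = 51700 / 58687 = 0.881 = 88.1%

88.1 %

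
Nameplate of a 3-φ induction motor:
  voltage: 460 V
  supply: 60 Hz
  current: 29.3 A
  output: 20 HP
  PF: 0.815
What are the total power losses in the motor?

4110 W

P_in = √3·V·I·cosφ = 1.732×460×29.3×0.815 = 19025 W
P_out = 20×746 = 14920 W
Losses = P_in − P_out = 19025 − 14920 = 4105 W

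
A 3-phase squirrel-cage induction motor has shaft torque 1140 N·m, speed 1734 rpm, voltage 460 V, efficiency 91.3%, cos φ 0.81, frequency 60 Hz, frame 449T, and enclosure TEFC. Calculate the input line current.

ω = 2π×1734/60 = 181.6 rad/s; P_out = τω = 1140 × 181.6 = 207024 W
P_in = P_out / η = 207024 / 0.913 = 226751 W
I_L = P_in / (√3·V_L·cosφ) = 226751 / (1.732 × 460 × 0.81) = 351 A

351 A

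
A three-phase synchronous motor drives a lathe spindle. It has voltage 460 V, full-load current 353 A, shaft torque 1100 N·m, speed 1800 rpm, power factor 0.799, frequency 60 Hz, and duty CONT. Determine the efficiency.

ω = 2π × 1800/60 = 188.5 rad/s; P_out = τω = 1100 × 188.5 = 207350 W
P_in = √3·V_L·I_L·cosφ = 1.732 × 460 × 353 × 0.799 = 224712 W
η = P_out / P_in = 207350 / 224712 = 0.923 = 92.3%

92.3 %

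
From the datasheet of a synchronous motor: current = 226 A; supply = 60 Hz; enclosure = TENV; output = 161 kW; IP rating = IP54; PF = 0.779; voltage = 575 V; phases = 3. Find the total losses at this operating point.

14.3 kW

P_in = √3·V·I·cosφ = 1.732×575×226×0.779 = 175332 W
P_out = 161000 W
Losses = P_in − P_out = 175332 − 161000 = 14332 W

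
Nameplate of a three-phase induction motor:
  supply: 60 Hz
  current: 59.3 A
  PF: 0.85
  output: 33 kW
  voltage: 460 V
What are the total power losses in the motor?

P_in = √3·V·I·cosφ = 1.732×460×59.3×0.85 = 40159 W
P_out = 33000 W
Losses = P_in − P_out = 40159 − 33000 = 7159 W

7.16 kW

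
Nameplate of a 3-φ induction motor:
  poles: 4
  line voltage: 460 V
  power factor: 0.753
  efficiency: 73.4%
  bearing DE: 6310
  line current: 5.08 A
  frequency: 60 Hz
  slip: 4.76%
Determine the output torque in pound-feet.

P_in = √3·V·I·cosφ = 1.732 × 460 × 5.08 × 0.753 = 3048 W
P_out = η·P_in = 0.734 × 3048 = 2237 W
n_s = 120×60/4 = 1800 rpm; n = 1800×(1−0.0476) = 1714 rpm
ω = 2π×1714/60 = 179.5 rad/s
τ = P_out/ω = 2237/179.5 = 12.46 N·m
In lb·ft: 12.46/1.356 = 9.19 lb·ft

9.19 lb·ft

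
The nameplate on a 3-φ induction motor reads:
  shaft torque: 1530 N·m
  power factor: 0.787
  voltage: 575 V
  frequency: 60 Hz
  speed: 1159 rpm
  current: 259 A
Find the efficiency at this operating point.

91.5 %

ω = 2π × 1159/60 = 121.4 rad/s; P_out = τω = 1530 × 121.4 = 185742 W
P_in = √3·V_L·I_L·cosφ = 1.732 × 575 × 259 × 0.787 = 202997 W
η = P_out / P_in = 185742 / 202997 = 0.915 = 91.5%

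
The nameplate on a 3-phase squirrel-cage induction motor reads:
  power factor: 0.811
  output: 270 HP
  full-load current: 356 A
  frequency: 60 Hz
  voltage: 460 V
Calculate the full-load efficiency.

87.6 %

P_out = 270 × 746 = 201420 W
P_in = √3·V_L·I_L·cosφ = 1.732 × 460 × 356 × 0.811 = 230026 W
η = P_out / P_in = 201420 / 230026 = 0.876 = 87.6%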